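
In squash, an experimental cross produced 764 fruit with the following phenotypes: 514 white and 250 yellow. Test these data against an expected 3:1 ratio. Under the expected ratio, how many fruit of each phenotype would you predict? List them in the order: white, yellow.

573, 191

The 3:1 ratio has 4 parts, so with N = 764 the expected counts are:
  white: 764 × 3/4 = 573
  yellow: 764 × 1/4 = 191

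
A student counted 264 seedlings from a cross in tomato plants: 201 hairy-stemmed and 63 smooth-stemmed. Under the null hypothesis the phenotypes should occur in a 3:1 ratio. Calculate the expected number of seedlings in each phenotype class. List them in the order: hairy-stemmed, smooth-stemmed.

The 3:1 ratio has 4 parts, so with N = 264 the expected counts are:
  hairy-stemmed: 264 × 3/4 = 198
  smooth-stemmed: 264 × 1/4 = 66

198, 66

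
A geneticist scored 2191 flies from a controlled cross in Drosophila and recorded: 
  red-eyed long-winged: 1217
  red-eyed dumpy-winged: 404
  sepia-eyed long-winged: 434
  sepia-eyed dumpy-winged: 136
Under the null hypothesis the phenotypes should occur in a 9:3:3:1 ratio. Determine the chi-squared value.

Under the 9:3:3:1 hypothesis (Σ ratio = 16, N = 2191):
  red-eyed long-winged: 2191 × 9/16 = 1232.4375
  red-eyed dumpy-winged: 2191 × 3/16 = 410.8125
  sepia-eyed long-winged: 2191 × 3/16 = 410.8125
  sepia-eyed dumpy-winged: 2191 × 1/16 = 136.9375
χ² = Σ (O − E)² / E
  red-eyed long-winged: (1217 − 1232.4375)² / 1232.4375 = 0.1934
  red-eyed dumpy-winged: (404 − 410.8125)² / 410.8125 = 0.1130
  sepia-eyed long-winged: (434 − 410.8125)² / 410.8125 = 1.3088
  sepia-eyed dumpy-winged: (136 − 136.9375)² / 136.9375 = 0.0064
χ² = 0.1934 + 0.1130 + 1.3088 + 0.0064 = 1.6216 ≈ 1.622

1.622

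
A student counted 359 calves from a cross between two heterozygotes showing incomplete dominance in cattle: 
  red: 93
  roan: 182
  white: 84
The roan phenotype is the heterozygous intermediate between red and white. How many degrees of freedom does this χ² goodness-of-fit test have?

2

With incomplete dominance, a heterozygote × heterozygote cross gives a 1:2:1 phenotypic ratio.
A goodness-of-fit test with 3 phenotype classes has df = 3 − 1 = 2.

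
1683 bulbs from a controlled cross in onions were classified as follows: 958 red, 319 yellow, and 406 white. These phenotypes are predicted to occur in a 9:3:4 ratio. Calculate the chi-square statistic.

The 9:3:4 ratio has 16 parts, so with N = 1683 the expected counts are:
  red: 1683 × 9/16 = 946.6875
  yellow: 1683 × 3/16 = 315.5625
  white: 1683 × 4/16 = 420.75
χ² = Σ (O − E)² / E
  red: (958 − 946.6875)² / 946.6875 = 0.1352
  yellow: (319 − 315.5625)² / 315.5625 = 0.0374
  white: (406 − 420.75)² / 420.75 = 0.5171
χ² = 0.1352 + 0.0374 + 0.5171 = 0.6897 ≈ 0.690

0.690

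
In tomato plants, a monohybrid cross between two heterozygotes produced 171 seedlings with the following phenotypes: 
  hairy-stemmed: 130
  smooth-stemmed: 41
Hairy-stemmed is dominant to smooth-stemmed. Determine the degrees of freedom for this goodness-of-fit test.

1

For a monohybrid cross between heterozygotes with complete dominance, the expected phenotypic ratio is 3:1.
A goodness-of-fit test with 2 phenotype classes has df = 2 − 1 = 1.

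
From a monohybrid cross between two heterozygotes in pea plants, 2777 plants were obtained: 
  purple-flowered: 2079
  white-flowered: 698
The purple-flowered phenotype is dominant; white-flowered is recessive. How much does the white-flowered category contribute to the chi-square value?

0.020

For a monohybrid cross between heterozygotes with complete dominance, the expected phenotypic ratio is 3:1.
Expected counts for N = 2777 under a 3:1 ratio (total parts = 4):
  purple-flowered: 2777 × 3/4 = 2082.75
  white-flowered: 2777 × 1/4 = 694.25
Contribution of white-flowered: (698 − 694.25)² / 694.25 = 0.0203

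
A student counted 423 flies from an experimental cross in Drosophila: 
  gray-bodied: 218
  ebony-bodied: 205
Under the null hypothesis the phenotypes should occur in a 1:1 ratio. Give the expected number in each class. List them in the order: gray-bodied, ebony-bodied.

211.5, 211.5

Total ratio parts = 2. Expected numbers out of 423:
  gray-bodied: 423 × 1/2 = 211.5
  ebony-bodied: 423 × 1/2 = 211.5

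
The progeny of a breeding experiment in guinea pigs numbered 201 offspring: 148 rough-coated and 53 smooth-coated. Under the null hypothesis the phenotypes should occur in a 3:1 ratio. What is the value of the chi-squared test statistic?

Under the 3:1 hypothesis (Σ ratio = 4, N = 201):
  rough-coated: 201 × 3/4 = 150.75
  smooth-coated: 201 × 1/4 = 50.25
χ² = Σ (O − E)² / E
  rough-coated: (148 − 150.75)² / 150.75 = 0.0502
  smooth-coated: (53 − 50.25)² / 50.25 = 0.1505
χ² = 0.0502 + 0.1505 = 0.2007 ≈ 0.201

0.201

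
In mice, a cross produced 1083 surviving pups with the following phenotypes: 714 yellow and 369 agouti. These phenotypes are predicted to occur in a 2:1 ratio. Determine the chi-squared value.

Total ratio parts = 3. Expected numbers out of 1083:
  yellow: 1083 × 2/3 = 722
  agouti: 1083 × 1/3 = 361
χ² = Σ (O − E)² / E
  yellow: (714 − 722)² / 722 = 0.0886
  agouti: (369 − 361)² / 361 = 0.1773
χ² = 0.0886 + 0.1773 = 0.2659 ≈ 0.266

0.266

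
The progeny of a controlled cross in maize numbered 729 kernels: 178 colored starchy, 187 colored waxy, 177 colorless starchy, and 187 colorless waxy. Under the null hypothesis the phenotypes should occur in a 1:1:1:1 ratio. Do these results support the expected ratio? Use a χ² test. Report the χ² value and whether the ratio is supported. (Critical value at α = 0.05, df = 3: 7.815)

0.498; consistent

The 1:1:1:1 ratio has 4 parts, so with N = 729 the expected counts are:
  colored starchy: 729 × 1/4 = 182.25
  colored waxy: 729 × 1/4 = 182.25
  colorless starchy: 729 × 1/4 = 182.25
  colorless waxy: 729 × 1/4 = 182.25
χ² = Σ (O − E)² / E
  colored starchy: (178 − 182.25)² / 182.25 = 0.0991
  colored waxy: (187 − 182.25)² / 182.25 = 0.1238
  colorless starchy: (177 − 182.25)² / 182.25 = 0.1512
  colorless waxy: (187 − 182.25)² / 182.25 = 0.1238
χ² = 0.0991 + 0.1238 + 0.1512 + 0.1238 = 0.4979 ≈ 0.498
Degrees of freedom = 4 − 1 = 3; critical value at α = 0.05 is 7.815.
Since 0.498 < 7.815, we fail to reject the null hypothesis — the data are consistent with the 1:1:1:1 ratio.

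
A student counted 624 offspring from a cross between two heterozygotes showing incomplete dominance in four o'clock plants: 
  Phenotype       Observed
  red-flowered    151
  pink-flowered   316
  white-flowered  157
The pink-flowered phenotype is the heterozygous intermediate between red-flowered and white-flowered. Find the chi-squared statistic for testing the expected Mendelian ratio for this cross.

0.218

With incomplete dominance, a heterozygote × heterozygote cross gives a 1:2:1 phenotypic ratio.
Total ratio parts = 4. Expected numbers out of 624:
  red-flowered: 624 × 1/4 = 156
  pink-flowered: 624 × 2/4 = 312
  white-flowered: 624 × 1/4 = 156
χ² = Σ (O − E)² / E
  red-flowered: (151 − 156)² / 156 = 0.1603
  pink-flowered: (316 − 312)² / 312 = 0.0513
  white-flowered: (157 − 156)² / 156 = 0.0064
χ² = 0.1603 + 0.0513 + 0.0064 = 0.218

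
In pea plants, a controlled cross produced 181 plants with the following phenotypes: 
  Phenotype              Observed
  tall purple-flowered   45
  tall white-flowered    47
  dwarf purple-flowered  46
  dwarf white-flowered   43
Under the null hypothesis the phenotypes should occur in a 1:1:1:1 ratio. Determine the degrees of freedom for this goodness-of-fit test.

A goodness-of-fit test with 4 phenotype classes has df = 4 − 1 = 3.

3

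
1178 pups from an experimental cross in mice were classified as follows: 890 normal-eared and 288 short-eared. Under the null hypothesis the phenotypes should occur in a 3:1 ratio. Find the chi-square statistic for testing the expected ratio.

0.191

Total ratio parts = 4. Expected numbers out of 1178:
  normal-eared: 1178 × 3/4 = 883.5
  short-eared: 1178 × 1/4 = 294.5
χ² = Σ (O − E)² / E
  normal-eared: (890 − 883.5)² / 883.5 = 0.0478
  short-eared: (288 − 294.5)² / 294.5 = 0.1435
χ² = 0.0478 + 0.1435 = 0.1913 ≈ 0.191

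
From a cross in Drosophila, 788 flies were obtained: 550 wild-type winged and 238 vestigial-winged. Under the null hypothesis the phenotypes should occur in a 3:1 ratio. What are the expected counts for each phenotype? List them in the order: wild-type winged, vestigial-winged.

591, 197

Under the 3:1 hypothesis (Σ ratio = 4, N = 788):
  wild-type winged: 788 × 3/4 = 591
  vestigial-winged: 788 × 1/4 = 197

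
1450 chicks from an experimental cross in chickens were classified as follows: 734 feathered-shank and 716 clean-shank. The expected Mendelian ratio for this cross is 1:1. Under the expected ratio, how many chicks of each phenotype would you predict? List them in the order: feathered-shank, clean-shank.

725, 725

Under the 1:1 hypothesis (Σ ratio = 2, N = 1450):
  feathered-shank: 1450 × 1/2 = 725
  clean-shank: 1450 × 1/2 = 725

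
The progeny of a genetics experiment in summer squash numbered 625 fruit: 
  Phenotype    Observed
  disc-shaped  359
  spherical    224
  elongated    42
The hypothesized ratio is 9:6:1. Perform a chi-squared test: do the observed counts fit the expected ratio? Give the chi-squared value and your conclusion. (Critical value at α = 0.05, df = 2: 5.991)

0.838; consistent

Expected counts for N = 625 under a 9:6:1 ratio (total parts = 16):
  disc-shaped: 625 × 9/16 = 351.5625
  spherical: 625 × 6/16 = 234.375
  elongated: 625 × 1/16 = 39.0625
χ² = Σ (O − E)² / E
  disc-shaped: (359 − 351.5625)² / 351.5625 = 0.1573
  spherical: (224 − 234.375)² / 234.375 = 0.4593
  elongated: (42 − 39.0625)² / 39.0625 = 0.2209
χ² = 0.1573 + 0.4593 + 0.2209 = 0.8375 ≈ 0.838
Degrees of freedom = 3 − 1 = 2; critical value at α = 0.05 is 5.991.
Since 0.838 < 5.991, we fail to reject the null hypothesis — the data are consistent with the 9:6:1 ratio.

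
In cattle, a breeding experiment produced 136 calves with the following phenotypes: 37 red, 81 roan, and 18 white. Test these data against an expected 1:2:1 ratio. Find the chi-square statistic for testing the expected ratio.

10.279

The 1:2:1 ratio has 4 parts, so with N = 136 the expected counts are:
  red: 136 × 1/4 = 34
  roan: 136 × 2/4 = 68
  white: 136 × 1/4 = 34
χ² = Σ (O − E)² / E
  red: (37 − 34)² / 34 = 0.2647
  roan: (81 − 68)² / 68 = 2.4853
  white: (18 − 34)² / 34 = 7.5294
χ² = 0.2647 + 2.4853 + 7.5294 = 10.2794 ≈ 10.279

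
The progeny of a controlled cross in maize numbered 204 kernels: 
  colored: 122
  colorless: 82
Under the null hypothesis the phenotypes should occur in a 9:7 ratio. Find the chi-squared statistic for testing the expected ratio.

The 9:7 ratio has 16 parts, so with N = 204 the expected counts are:
  colored: 204 × 9/16 = 114.75
  colorless: 204 × 7/16 = 89.25
χ² = Σ (O − E)² / E
  colored: (122 − 114.75)² / 114.75 = 0.4581
  colorless: (82 − 89.25)² / 89.25 = 0.5889
χ² = 0.4581 + 0.5889 = 1.047

1.047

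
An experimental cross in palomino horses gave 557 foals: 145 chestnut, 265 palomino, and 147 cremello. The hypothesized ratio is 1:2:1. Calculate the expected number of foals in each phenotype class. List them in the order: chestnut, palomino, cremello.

Total ratio parts = 4. Expected numbers out of 557:
  chestnut: 557 × 1/4 = 139.25
  palomino: 557 × 2/4 = 278.5
  cremello: 557 × 1/4 = 139.25

139.25, 278.5, 139.25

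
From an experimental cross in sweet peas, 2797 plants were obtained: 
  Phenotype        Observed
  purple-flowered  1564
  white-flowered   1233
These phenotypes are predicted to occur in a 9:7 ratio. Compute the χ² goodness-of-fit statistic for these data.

0.126

Under the 9:7 hypothesis (Σ ratio = 16, N = 2797):
  purple-flowered: 2797 × 9/16 = 1573.3125
  white-flowered: 2797 × 7/16 = 1223.6875
χ² = Σ (O − E)² / E
  purple-flowered: (1564 − 1573.3125)² / 1573.3125 = 0.0551
  white-flowered: (1233 − 1223.6875)² / 1223.6875 = 0.0709
χ² = 0.0551 + 0.0709 = 0.126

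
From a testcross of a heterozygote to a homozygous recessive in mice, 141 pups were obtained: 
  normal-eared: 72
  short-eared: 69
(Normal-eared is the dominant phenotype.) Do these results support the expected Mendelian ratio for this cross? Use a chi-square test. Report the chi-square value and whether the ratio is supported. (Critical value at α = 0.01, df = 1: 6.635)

0.064; consistent

A testcross of a heterozygote (Aa × aa) gives a 1:1 phenotypic ratio.
Under the 1:1 hypothesis (Σ ratio = 2, N = 141):
  normal-eared: 141 × 1/2 = 70.5
  short-eared: 141 × 1/2 = 70.5
χ² = Σ (O − E)² / E
  normal-eared: (72 − 70.5)² / 70.5 = 0.0319
  short-eared: (69 − 70.5)² / 70.5 = 0.0319
χ² = 0.0319 + 0.0319 = 0.0638 ≈ 0.064
Degrees of freedom = 2 − 1 = 1; critical value at α = 0.01 is 6.635.
Since 0.064 < 6.635, we fail to reject the null hypothesis — the data are consistent with the 1:1 ratio.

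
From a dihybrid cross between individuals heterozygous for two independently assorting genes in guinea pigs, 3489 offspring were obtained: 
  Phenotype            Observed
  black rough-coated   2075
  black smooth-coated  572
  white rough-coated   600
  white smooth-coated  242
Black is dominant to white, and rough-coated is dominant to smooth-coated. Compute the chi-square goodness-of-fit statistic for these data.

23.883

A dihybrid F₂ with independent assortment and complete dominance at both loci gives a 9:3:3:1 phenotypic ratio.
Expected counts for N = 3489 under a 9:3:3:1 ratio (total parts = 16):
  black rough-coated: 3489 × 9/16 = 1962.5625
  black smooth-coated: 3489 × 3/16 = 654.1875
  white rough-coated: 3489 × 3/16 = 654.1875
  white smooth-coated: 3489 × 1/16 = 218.0625
χ² = Σ (O − E)² / E
  black rough-coated: (2075 − 1962.5625)² / 1962.5625 = 6.4417
  black smooth-coated: (572 − 654.1875)² / 654.1875 = 10.3255
  white rough-coated: (600 − 654.1875)² / 654.1875 = 4.4884
  white smooth-coated: (242 − 218.0625)² / 218.0625 = 2.6277
χ² = 6.4417 + 10.3255 + 4.4884 + 2.6277 = 23.8833 ≈ 23.883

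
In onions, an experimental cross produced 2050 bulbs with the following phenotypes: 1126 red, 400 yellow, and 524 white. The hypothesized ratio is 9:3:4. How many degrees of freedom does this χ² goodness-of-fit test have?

2

A goodness-of-fit test with 3 phenotype classes has df = 3 − 1 = 2.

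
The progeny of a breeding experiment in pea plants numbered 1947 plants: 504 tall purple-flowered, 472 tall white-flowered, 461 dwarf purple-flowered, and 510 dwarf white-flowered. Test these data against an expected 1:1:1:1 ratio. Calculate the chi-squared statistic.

Under the 1:1:1:1 hypothesis (Σ ratio = 4, N = 1947):
  tall purple-flowered: 1947 × 1/4 = 486.75
  tall white-flowered: 1947 × 1/4 = 486.75
  dwarf purple-flowered: 1947 × 1/4 = 486.75
  dwarf white-flowered: 1947 × 1/4 = 486.75
χ² = Σ (O − E)² / E
  tall purple-flowered: (504 − 486.75)² / 486.75 = 0.6113
  tall white-flowered: (472 − 486.75)² / 486.75 = 0.4470
  dwarf purple-flowered: (461 − 486.75)² / 486.75 = 1.3622
  dwarf white-flowered: (510 − 486.75)² / 486.75 = 1.1106
χ² = 0.6113 + 0.4470 + 1.3622 + 1.1106 = 3.5311 ≈ 3.531

3.531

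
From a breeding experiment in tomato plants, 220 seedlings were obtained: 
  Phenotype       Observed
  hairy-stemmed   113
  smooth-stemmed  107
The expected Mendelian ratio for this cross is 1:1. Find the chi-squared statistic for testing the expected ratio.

Expected counts for N = 220 under a 1:1 ratio (total parts = 2):
  hairy-stemmed: 220 × 1/2 = 110
  smooth-stemmed: 220 × 1/2 = 110
χ² = Σ (O − E)² / E
  hairy-stemmed: (113 − 110)² / 110 = 0.0818
  smooth-stemmed: (107 − 110)² / 110 = 0.0818
χ² = 0.0818 + 0.0818 = 0.1636 ≈ 0.164

0.164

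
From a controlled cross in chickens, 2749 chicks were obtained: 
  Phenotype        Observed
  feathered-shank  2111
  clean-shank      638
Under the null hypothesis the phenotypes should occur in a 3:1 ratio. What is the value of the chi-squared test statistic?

The 3:1 ratio has 4 parts, so with N = 2749 the expected counts are:
  feathered-shank: 2749 × 3/4 = 2061.75
  clean-shank: 2749 × 1/4 = 687.25
χ² = Σ (O − E)² / E
  feathered-shank: (2111 − 2061.75)² / 2061.75 = 1.1765
  clean-shank: (638 − 687.25)² / 687.25 = 3.5294
χ² = 1.1765 + 3.5294 = 4.7059 ≈ 4.706

4.706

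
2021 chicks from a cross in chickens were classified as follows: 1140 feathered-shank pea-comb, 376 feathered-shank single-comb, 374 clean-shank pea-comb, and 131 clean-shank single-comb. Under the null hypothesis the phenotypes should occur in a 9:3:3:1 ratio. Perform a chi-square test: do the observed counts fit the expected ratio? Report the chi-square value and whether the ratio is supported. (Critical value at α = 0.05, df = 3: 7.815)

Under the 9:3:3:1 hypothesis (Σ ratio = 16, N = 2021):
  feathered-shank pea-comb: 2021 × 9/16 = 1136.8125
  feathered-shank single-comb: 2021 × 3/16 = 378.9375
  clean-shank pea-comb: 2021 × 3/16 = 378.9375
  clean-shank single-comb: 2021 × 1/16 = 126.3125
χ² = Σ (O − E)² / E
  feathered-shank pea-comb: (1140 − 1136.8125)² / 1136.8125 = 0.0089
  feathered-shank single-comb: (376 − 378.9375)² / 378.9375 = 0.0228
  clean-shank pea-comb: (374 − 378.9375)² / 378.9375 = 0.0643
  clean-shank single-comb: (131 − 126.3125)² / 126.3125 = 0.1740
χ² = 0.0089 + 0.0228 + 0.0643 + 0.1740 = 0.270
Degrees of freedom = 4 − 1 = 3; critical value at α = 0.05 is 7.815.
Since 0.270 < 7.815, we fail to reject the null hypothesis — the data are consistent with the 9:3:3:1 ratio.

0.270; consistent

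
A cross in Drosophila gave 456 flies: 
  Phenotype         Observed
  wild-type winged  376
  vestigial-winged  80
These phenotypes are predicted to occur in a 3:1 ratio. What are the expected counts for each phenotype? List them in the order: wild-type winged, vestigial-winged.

Total ratio parts = 4. Expected numbers out of 456:
  wild-type winged: 456 × 3/4 = 342
  vestigial-winged: 456 × 1/4 = 114

342, 114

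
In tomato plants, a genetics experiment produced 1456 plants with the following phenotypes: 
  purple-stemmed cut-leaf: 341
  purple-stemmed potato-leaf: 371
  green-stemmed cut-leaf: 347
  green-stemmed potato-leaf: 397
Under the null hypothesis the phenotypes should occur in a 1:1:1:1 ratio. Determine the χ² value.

5.374

Under the 1:1:1:1 hypothesis (Σ ratio = 4, N = 1456):
  purple-stemmed cut-leaf: 1456 × 1/4 = 364
  purple-stemmed potato-leaf: 1456 × 1/4 = 364
  green-stemmed cut-leaf: 1456 × 1/4 = 364
  green-stemmed potato-leaf: 1456 × 1/4 = 364
χ² = Σ (O − E)² / E
  purple-stemmed cut-leaf: (341 − 364)² / 364 = 1.4533
  purple-stemmed potato-leaf: (371 − 364)² / 364 = 0.1346
  green-stemmed cut-leaf: (347 − 364)² / 364 = 0.7940
  green-stemmed potato-leaf: (397 − 364)² / 364 = 2.9918
χ² = 1.4533 + 0.1346 + 0.7940 + 2.9918 = 5.3737 ≈ 5.374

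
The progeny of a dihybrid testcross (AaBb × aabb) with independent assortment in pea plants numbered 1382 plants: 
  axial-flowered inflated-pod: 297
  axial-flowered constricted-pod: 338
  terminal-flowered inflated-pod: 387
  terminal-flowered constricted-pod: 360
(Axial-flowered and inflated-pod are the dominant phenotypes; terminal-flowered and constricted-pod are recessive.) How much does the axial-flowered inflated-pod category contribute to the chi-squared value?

A dihybrid testcross with independent assortment gives a 1:1:1:1 ratio.
Under the 1:1:1:1 hypothesis (Σ ratio = 4, N = 1382):
  axial-flowered inflated-pod: 1382 × 1/4 = 345.5
  axial-flowered constricted-pod: 1382 × 1/4 = 345.5
  terminal-flowered inflated-pod: 1382 × 1/4 = 345.5
  terminal-flowered constricted-pod: 1382 × 1/4 = 345.5
Contribution of axial-flowered inflated-pod: (297 − 345.5)² / 345.5 = 6.8082

6.808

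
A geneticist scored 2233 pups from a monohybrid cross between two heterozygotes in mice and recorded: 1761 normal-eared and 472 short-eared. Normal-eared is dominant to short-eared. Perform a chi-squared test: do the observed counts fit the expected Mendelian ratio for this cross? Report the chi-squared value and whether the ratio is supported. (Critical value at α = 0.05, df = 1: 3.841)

17.768; not consistent

For a monohybrid cross between heterozygotes with complete dominance, the expected phenotypic ratio is 3:1.
Expected counts for N = 2233 under a 3:1 ratio (total parts = 4):
  normal-eared: 2233 × 3/4 = 1674.75
  short-eared: 2233 × 1/4 = 558.25
χ² = Σ (O − E)² / E
  normal-eared: (1761 − 1674.75)² / 1674.75 = 4.4419
  short-eared: (472 − 558.25)² / 558.25 = 13.3257
χ² = 4.4419 + 13.3257 = 17.7676 ≈ 17.768
Degrees of freedom = 2 − 1 = 1; critical value at α = 0.05 is 3.841.
Since 17.768 > 3.841, we reject the null hypothesis — the data do not fit the 3:1 ratio.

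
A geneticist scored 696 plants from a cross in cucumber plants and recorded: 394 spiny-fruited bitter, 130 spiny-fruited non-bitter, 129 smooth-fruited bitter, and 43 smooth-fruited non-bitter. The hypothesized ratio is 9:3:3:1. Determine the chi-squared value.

Expected counts for N = 696 under a 9:3:3:1 ratio (total parts = 16):
  spiny-fruited bitter: 696 × 9/16 = 391.5
  spiny-fruited non-bitter: 696 × 3/16 = 130.5
  smooth-fruited bitter: 696 × 3/16 = 130.5
  smooth-fruited non-bitter: 696 × 1/16 = 43.5
χ² = Σ (O − E)² / E
  spiny-fruited bitter: (394 − 391.5)² / 391.5 = 0.0160
  spiny-fruited non-bitter: (130 − 130.5)² / 130.5 = 0.0019
  smooth-fruited bitter: (129 − 130.5)² / 130.5 = 0.0172
  smooth-fruited non-bitter: (43 − 43.5)² / 43.5 = 0.0057
χ² = 0.0160 + 0.0019 + 0.0172 + 0.0057 = 0.0408 ≈ 0.041

0.041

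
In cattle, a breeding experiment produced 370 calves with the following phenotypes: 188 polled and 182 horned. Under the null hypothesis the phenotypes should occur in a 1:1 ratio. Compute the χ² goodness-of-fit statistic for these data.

Expected counts for N = 370 under a 1:1 ratio (total parts = 2):
  polled: 370 × 1/2 = 185
  horned: 370 × 1/2 = 185
χ² = Σ (O − E)² / E
  polled: (188 − 185)² / 185 = 0.0486
  horned: (182 − 185)² / 185 = 0.0486
χ² = 0.0486 + 0.0486 = 0.0972 ≈ 0.097

0.097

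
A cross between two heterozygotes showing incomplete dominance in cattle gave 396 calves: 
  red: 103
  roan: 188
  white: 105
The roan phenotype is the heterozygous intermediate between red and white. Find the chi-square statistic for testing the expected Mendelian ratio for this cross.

1.030

With incomplete dominance, a heterozygote × heterozygote cross gives a 1:2:1 phenotypic ratio.
Expected counts for N = 396 under a 1:2:1 ratio (total parts = 4):
  red: 396 × 1/4 = 99
  roan: 396 × 2/4 = 198
  white: 396 × 1/4 = 99
χ² = Σ (O − E)² / E
  red: (103 − 99)² / 99 = 0.1616
  roan: (188 − 198)² / 198 = 0.5051
  white: (105 − 99)² / 99 = 0.3636
χ² = 0.1616 + 0.5051 + 0.3636 = 1.0303 ≈ 1.030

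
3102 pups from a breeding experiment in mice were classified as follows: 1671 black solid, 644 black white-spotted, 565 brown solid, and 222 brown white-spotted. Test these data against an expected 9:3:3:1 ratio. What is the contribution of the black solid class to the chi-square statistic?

3.128

Expected counts for N = 3102 under a 9:3:3:1 ratio (total parts = 16):
  black solid: 3102 × 9/16 = 1744.875
  black white-spotted: 3102 × 3/16 = 581.625
  brown solid: 3102 × 3/16 = 581.625
  brown white-spotted: 3102 × 1/16 = 193.875
Contribution of black solid: (1671 − 1744.875)² / 1744.875 = 3.1277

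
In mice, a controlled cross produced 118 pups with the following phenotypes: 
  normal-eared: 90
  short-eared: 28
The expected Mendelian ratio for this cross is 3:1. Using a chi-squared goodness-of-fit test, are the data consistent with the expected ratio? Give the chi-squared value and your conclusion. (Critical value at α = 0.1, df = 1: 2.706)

Expected counts for N = 118 under a 3:1 ratio (total parts = 4):
  normal-eared: 118 × 3/4 = 88.5
  short-eared: 118 × 1/4 = 29.5
χ² = Σ (O − E)² / E
  normal-eared: (90 − 88.5)² / 88.5 = 0.0254
  short-eared: (28 − 29.5)² / 29.5 = 0.0763
χ² = 0.0254 + 0.0763 = 0.1017 ≈ 0.102
Degrees of freedom = 2 − 1 = 1; critical value at α = 0.1 is 2.706.
Since 0.102 < 2.706, we fail to reject the null hypothesis — the data are consistent with the 3:1 ratio.

0.102; consistent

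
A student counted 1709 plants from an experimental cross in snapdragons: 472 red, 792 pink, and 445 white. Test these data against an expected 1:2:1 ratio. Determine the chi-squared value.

Under the 1:2:1 hypothesis (Σ ratio = 4, N = 1709):
  red: 1709 × 1/4 = 427.25
  pink: 1709 × 2/4 = 854.5
  white: 1709 × 1/4 = 427.25
χ² = Σ (O − E)² / E
  red: (472 − 427.25)² / 427.25 = 4.6871
  pink: (792 − 854.5)² / 854.5 = 4.5714
  white: (445 − 427.25)² / 427.25 = 0.7374
χ² = 4.6871 + 4.5714 + 0.7374 = 9.9959 ≈ 9.996

9.996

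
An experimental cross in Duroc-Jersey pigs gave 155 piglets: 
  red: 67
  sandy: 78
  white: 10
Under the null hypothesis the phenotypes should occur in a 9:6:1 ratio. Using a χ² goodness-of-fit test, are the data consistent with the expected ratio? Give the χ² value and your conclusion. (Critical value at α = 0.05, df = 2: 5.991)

Total ratio parts = 16. Expected numbers out of 155:
  red: 155 × 9/16 = 87.1875
  sandy: 155 × 6/16 = 58.125
  white: 155 × 1/16 = 9.6875
χ² = Σ (O − E)² / E
  red: (67 − 87.1875)² / 87.1875 = 4.6742
  sandy: (78 − 58.125)² / 58.125 = 6.7960
  white: (10 − 9.6875)² / 9.6875 = 0.0101
χ² = 4.6742 + 6.7960 + 0.0101 = 11.4803 ≈ 11.480
Degrees of freedom = 3 − 1 = 2; critical value at α = 0.05 is 5.991.
Since 11.480 > 5.991, we reject the null hypothesis — the data do not fit the 9:6:1 ratio.

11.480; not consistent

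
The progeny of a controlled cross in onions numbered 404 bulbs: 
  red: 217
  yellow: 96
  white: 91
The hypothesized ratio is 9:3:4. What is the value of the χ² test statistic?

Under the 9:3:4 hypothesis (Σ ratio = 16, N = 404):
  red: 404 × 9/16 = 227.25
  yellow: 404 × 3/16 = 75.75
  white: 404 × 4/16 = 101
χ² = Σ (O − E)² / E
  red: (217 − 227.25)² / 227.25 = 0.4623
  yellow: (96 − 75.75)² / 75.75 = 5.4134
  white: (91 − 101)² / 101 = 0.9901
χ² = 0.4623 + 5.4134 + 0.9901 = 6.8658 ≈ 6.866

6.866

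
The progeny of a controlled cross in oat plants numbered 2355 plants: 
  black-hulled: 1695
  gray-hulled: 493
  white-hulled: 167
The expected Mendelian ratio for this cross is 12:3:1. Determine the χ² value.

11.533

Total ratio parts = 16. Expected numbers out of 2355:
  black-hulled: 2355 × 12/16 = 1766.25
  gray-hulled: 2355 × 3/16 = 441.5625
  white-hulled: 2355 × 1/16 = 147.1875
χ² = Σ (O − E)² / E
  black-hulled: (1695 − 1766.25)² / 1766.25 = 2.8742
  gray-hulled: (493 − 441.5625)² / 441.5625 = 5.9919
  white-hulled: (167 − 147.1875)² / 147.1875 = 2.6669
χ² = 2.8742 + 5.9919 + 2.6669 = 11.533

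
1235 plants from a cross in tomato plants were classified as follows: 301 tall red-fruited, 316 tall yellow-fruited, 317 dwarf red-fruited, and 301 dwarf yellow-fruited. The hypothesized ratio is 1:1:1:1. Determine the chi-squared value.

0.780

Total ratio parts = 4. Expected numbers out of 1235:
  tall red-fruited: 1235 × 1/4 = 308.75
  tall yellow-fruited: 1235 × 1/4 = 308.75
  dwarf red-fruited: 1235 × 1/4 = 308.75
  dwarf yellow-fruited: 1235 × 1/4 = 308.75
χ² = Σ (O − E)² / E
  tall red-fruited: (301 − 308.75)² / 308.75 = 0.1945
  tall yellow-fruited: (316 − 308.75)² / 308.75 = 0.1702
  dwarf red-fruited: (317 − 308.75)² / 308.75 = 0.2204
  dwarf yellow-fruited: (301 − 308.75)² / 308.75 = 0.1945
χ² = 0.1945 + 0.1702 + 0.2204 + 0.1945 = 0.7796 ≈ 0.780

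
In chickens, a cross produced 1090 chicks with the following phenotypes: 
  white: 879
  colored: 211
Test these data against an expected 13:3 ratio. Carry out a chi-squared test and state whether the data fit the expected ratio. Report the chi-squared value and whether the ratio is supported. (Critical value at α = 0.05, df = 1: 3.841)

0.264; consistent

Total ratio parts = 16. Expected numbers out of 1090:
  white: 1090 × 13/16 = 885.625
  colored: 1090 × 3/16 = 204.375
χ² = Σ (O − E)² / E
  white: (879 − 885.625)² / 885.625 = 0.0496
  colored: (211 − 204.375)² / 204.375 = 0.2148
χ² = 0.0496 + 0.2148 = 0.2644 ≈ 0.264
Degrees of freedom = 2 − 1 = 1; critical value at α = 0.05 is 3.841.
Since 0.264 < 3.841, we fail to reject the null hypothesis — the data are consistent with the 13:3 ratio.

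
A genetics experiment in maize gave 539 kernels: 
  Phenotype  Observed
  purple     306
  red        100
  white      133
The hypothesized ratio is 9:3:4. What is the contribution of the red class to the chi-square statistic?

The 9:3:4 ratio has 16 parts, so with N = 539 the expected counts are:
  purple: 539 × 9/16 = 303.1875
  red: 539 × 3/16 = 101.0625
  white: 539 × 4/16 = 134.75
Contribution of red: (100 − 101.0625)² / 101.0625 = 0.0112

0.011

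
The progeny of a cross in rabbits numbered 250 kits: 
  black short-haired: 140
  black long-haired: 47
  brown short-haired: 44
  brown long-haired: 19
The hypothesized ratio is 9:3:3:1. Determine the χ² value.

0.908

Total ratio parts = 16. Expected numbers out of 250:
  black short-haired: 250 × 9/16 = 140.625
  black long-haired: 250 × 3/16 = 46.875
  brown short-haired: 250 × 3/16 = 46.875
  brown long-haired: 250 × 1/16 = 15.625
χ² = Σ (O − E)² / E
  black short-haired: (140 − 140.625)² / 140.625 = 0.0028
  black long-haired: (47 − 46.875)² / 46.875 = 0.0003
  brown short-haired: (44 − 46.875)² / 46.875 = 0.1763
  brown long-haired: (19 − 15.625)² / 15.625 = 0.7290
χ² = 0.0028 + 0.0003 + 0.1763 + 0.7290 = 0.9084 ≈ 0.908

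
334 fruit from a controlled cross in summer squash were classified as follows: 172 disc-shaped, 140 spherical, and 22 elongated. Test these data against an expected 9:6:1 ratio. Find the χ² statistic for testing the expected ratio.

3.139

Expected counts for N = 334 under a 9:6:1 ratio (total parts = 16):
  disc-shaped: 334 × 9/16 = 187.875
  spherical: 334 × 6/16 = 125.25
  elongated: 334 × 1/16 = 20.875
χ² = Σ (O − E)² / E
  disc-shaped: (172 − 187.875)² / 187.875 = 1.3414
  spherical: (140 − 125.25)² / 125.25 = 1.7370
  elongated: (22 − 20.875)² / 20.875 = 0.0606
χ² = 1.3414 + 1.7370 + 0.0606 = 3.139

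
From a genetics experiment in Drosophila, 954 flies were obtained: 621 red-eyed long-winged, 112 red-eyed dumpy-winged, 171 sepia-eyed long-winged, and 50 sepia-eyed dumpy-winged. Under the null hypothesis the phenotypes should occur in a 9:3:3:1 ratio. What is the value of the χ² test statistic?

40.169

The 9:3:3:1 ratio has 16 parts, so with N = 954 the expected counts are:
  red-eyed long-winged: 954 × 9/16 = 536.625
  red-eyed dumpy-winged: 954 × 3/16 = 178.875
  sepia-eyed long-winged: 954 × 3/16 = 178.875
  sepia-eyed dumpy-winged: 954 × 1/16 = 59.625
χ² = Σ (O − E)² / E
  red-eyed long-winged: (621 − 536.625)² / 536.625 = 13.2665
  red-eyed dumpy-winged: (112 − 178.875)² / 178.875 = 25.0022
  sepia-eyed long-winged: (171 − 178.875)² / 178.875 = 0.3467
  sepia-eyed dumpy-winged: (50 − 59.625)² / 59.625 = 1.5537
χ² = 13.2665 + 25.0022 + 0.3467 + 1.5537 = 40.1691 ≈ 40.169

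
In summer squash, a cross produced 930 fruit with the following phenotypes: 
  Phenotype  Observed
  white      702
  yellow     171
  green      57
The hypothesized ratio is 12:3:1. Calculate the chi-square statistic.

Total ratio parts = 16. Expected numbers out of 930:
  white: 930 × 12/16 = 697.5
  yellow: 930 × 3/16 = 174.375
  green: 930 × 1/16 = 58.125
χ² = Σ (O − E)² / E
  white: (702 − 697.5)² / 697.5 = 0.0290
  yellow: (171 − 174.375)² / 174.375 = 0.0653
  green: (57 − 58.125)² / 58.125 = 0.0218
χ² = 0.0290 + 0.0653 + 0.0218 = 0.1161 ≈ 0.116

0.116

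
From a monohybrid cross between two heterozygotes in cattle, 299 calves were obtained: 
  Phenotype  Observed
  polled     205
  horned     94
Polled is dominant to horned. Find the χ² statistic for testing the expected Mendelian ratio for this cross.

For a monohybrid cross between heterozygotes with complete dominance, the expected phenotypic ratio is 3:1.
Total ratio parts = 4. Expected numbers out of 299:
  polled: 299 × 3/4 = 224.25
  horned: 299 × 1/4 = 74.75
χ² = Σ (O − E)² / E
  polled: (205 − 224.25)² / 224.25 = 1.6525
  horned: (94 − 74.75)² / 74.75 = 4.9574
χ² = 1.6525 + 4.9574 = 6.6099 ≈ 6.610

6.610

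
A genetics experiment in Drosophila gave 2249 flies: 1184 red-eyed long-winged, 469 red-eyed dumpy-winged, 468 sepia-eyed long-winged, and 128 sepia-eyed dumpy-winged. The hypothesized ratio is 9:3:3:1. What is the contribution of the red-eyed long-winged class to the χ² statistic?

Expected counts for N = 2249 under a 9:3:3:1 ratio (total parts = 16):
  red-eyed long-winged: 2249 × 9/16 = 1265.0625
  red-eyed dumpy-winged: 2249 × 3/16 = 421.6875
  sepia-eyed long-winged: 2249 × 3/16 = 421.6875
  sepia-eyed dumpy-winged: 2249 × 1/16 = 140.5625
Contribution of red-eyed long-winged: (1184 − 1265.0625)² / 1265.0625 = 5.1943

5.194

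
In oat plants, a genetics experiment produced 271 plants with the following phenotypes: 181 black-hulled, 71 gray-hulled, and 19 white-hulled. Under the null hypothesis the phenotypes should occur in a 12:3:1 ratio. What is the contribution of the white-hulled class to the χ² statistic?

0.251

The 12:3:1 ratio has 16 parts, so with N = 271 the expected counts are:
  black-hulled: 271 × 12/16 = 203.25
  gray-hulled: 271 × 3/16 = 50.8125
  white-hulled: 271 × 1/16 = 16.9375
Contribution of white-hulled: (19 − 16.9375)² / 16.9375 = 0.2512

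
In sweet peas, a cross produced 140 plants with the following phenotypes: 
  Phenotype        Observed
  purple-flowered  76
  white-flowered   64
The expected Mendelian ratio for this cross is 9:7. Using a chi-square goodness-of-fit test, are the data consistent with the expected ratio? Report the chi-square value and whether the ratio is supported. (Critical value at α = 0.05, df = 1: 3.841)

Total ratio parts = 16. Expected numbers out of 140:
  purple-flowered: 140 × 9/16 = 78.75
  white-flowered: 140 × 7/16 = 61.25
χ² = Σ (O − E)² / E
  purple-flowered: (76 − 78.75)² / 78.75 = 0.0960
  white-flowered: (64 − 61.25)² / 61.25 = 0.1235
χ² = 0.0960 + 0.1235 = 0.2195 ≈ 0.220
Degrees of freedom = 2 − 1 = 1; critical value at α = 0.05 is 3.841.
Since 0.220 < 3.841, we fail to reject the null hypothesis — the data are consistent with the 9:7 ratio.

0.220; consistent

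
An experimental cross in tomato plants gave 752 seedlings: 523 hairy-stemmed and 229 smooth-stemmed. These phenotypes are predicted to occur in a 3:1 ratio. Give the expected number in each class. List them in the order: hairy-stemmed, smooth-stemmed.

Total ratio parts = 4. Expected numbers out of 752:
  hairy-stemmed: 752 × 3/4 = 564
  smooth-stemmed: 752 × 1/4 = 188

564, 188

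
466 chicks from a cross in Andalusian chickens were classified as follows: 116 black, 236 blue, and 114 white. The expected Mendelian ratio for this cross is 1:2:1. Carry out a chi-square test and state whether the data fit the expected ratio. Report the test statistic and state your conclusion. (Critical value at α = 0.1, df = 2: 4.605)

0.094; consistent

Total ratio parts = 4. Expected numbers out of 466:
  black: 466 × 1/4 = 116.5
  blue: 466 × 2/4 = 233
  white: 466 × 1/4 = 116.5
χ² = Σ (O − E)² / E
  black: (116 − 116.5)² / 116.5 = 0.0021
  blue: (236 − 233)² / 233 = 0.0386
  white: (114 − 116.5)² / 116.5 = 0.0536
χ² = 0.0021 + 0.0386 + 0.0536 = 0.0943 ≈ 0.094
Degrees of freedom = 3 − 1 = 2; critical value at α = 0.1 is 4.605.
Since 0.094 < 4.605, we fail to reject the null hypothesis — the data are consistent with the 1:2:1 ratio.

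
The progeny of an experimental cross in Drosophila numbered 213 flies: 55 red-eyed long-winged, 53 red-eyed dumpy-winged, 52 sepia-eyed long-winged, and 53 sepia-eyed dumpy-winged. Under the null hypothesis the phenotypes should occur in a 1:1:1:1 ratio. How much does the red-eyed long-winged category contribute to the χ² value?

0.058

Total ratio parts = 4. Expected numbers out of 213:
  red-eyed long-winged: 213 × 1/4 = 53.25
  red-eyed dumpy-winged: 213 × 1/4 = 53.25
  sepia-eyed long-winged: 213 × 1/4 = 53.25
  sepia-eyed dumpy-winged: 213 × 1/4 = 53.25
Contribution of red-eyed long-winged: (55 − 53.25)² / 53.25 = 0.0575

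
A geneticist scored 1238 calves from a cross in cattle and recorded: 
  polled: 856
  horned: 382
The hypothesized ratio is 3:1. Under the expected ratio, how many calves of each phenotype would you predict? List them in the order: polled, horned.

Expected counts for N = 1238 under a 3:1 ratio (total parts = 4):
  polled: 1238 × 3/4 = 928.5
  horned: 1238 × 1/4 = 309.5

928.5, 309.5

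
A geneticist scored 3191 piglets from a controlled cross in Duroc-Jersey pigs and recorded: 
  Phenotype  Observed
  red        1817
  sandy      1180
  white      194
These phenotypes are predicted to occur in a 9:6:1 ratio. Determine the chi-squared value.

Total ratio parts = 16. Expected numbers out of 3191:
  red: 3191 × 9/16 = 1794.9375
  sandy: 3191 × 6/16 = 1196.625
  white: 3191 × 1/16 = 199.4375
χ² = Σ (O − E)² / E
  red: (1817 − 1794.9375)² / 1794.9375 = 0.2712
  sandy: (1180 − 1196.625)² / 1196.625 = 0.2310
  white: (194 − 199.4375)² / 199.4375 = 0.1482
χ² = 0.2712 + 0.2310 + 0.1482 = 0.6504 ≈ 0.650

0.650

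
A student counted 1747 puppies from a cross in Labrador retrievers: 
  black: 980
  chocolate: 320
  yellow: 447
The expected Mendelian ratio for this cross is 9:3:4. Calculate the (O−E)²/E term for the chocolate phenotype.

Expected counts for N = 1747 under a 9:3:4 ratio (total parts = 16):
  black: 1747 × 9/16 = 982.6875
  chocolate: 1747 × 3/16 = 327.5625
  yellow: 1747 × 4/16 = 436.75
Contribution of chocolate: (320 − 327.5625)² / 327.5625 = 0.1746

0.175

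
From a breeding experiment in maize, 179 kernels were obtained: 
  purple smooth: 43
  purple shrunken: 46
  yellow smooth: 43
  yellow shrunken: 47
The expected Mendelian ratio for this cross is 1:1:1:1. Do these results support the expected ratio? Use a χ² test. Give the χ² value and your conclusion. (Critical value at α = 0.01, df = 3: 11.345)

Total ratio parts = 4. Expected numbers out of 179:
  purple smooth: 179 × 1/4 = 44.75
  purple shrunken: 179 × 1/4 = 44.75
  yellow smooth: 179 × 1/4 = 44.75
  yellow shrunken: 179 × 1/4 = 44.75
χ² = Σ (O − E)² / E
  purple smooth: (43 − 44.75)² / 44.75 = 0.0684
  purple shrunken: (46 − 44.75)² / 44.75 = 0.0349
  yellow smooth: (43 − 44.75)² / 44.75 = 0.0684
  yellow shrunken: (47 − 44.75)² / 44.75 = 0.1131
χ² = 0.0684 + 0.0349 + 0.0684 + 0.1131 = 0.2848 ≈ 0.285
Degrees of freedom = 4 − 1 = 3; critical value at α = 0.01 is 11.345.
Since 0.285 < 11.345, we fail to reject the null hypothesis — the data are consistent with the 1:1:1:1 ratio.

0.285; consistent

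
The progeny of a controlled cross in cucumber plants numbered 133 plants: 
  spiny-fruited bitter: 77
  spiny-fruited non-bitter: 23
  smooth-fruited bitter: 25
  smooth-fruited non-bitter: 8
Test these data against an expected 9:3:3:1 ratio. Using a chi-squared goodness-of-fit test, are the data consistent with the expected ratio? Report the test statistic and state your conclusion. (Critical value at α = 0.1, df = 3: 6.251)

Under the 9:3:3:1 hypothesis (Σ ratio = 16, N = 133):
  spiny-fruited bitter: 133 × 9/16 = 74.8125
  spiny-fruited non-bitter: 133 × 3/16 = 24.9375
  smooth-fruited bitter: 133 × 3/16 = 24.9375
  smooth-fruited non-bitter: 133 × 1/16 = 8.3125
χ² = Σ (O − E)² / E
  spiny-fruited bitter: (77 − 74.8125)² / 74.8125 = 0.0640
  spiny-fruited non-bitter: (23 − 24.9375)² / 24.9375 = 0.1505
  smooth-fruited bitter: (25 − 24.9375)² / 24.9375 = 0.0002
  smooth-fruited non-bitter: (8 − 8.3125)² / 8.3125 = 0.0117
χ² = 0.0640 + 0.1505 + 0.0002 + 0.0117 = 0.2264 ≈ 0.226
Degrees of freedom = 4 − 1 = 3; critical value at α = 0.1 is 6.251.
Since 0.226 < 6.251, we fail to reject the null hypothesis — the data are consistent with the 9:3:3:1 ratio.

0.226; consistent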